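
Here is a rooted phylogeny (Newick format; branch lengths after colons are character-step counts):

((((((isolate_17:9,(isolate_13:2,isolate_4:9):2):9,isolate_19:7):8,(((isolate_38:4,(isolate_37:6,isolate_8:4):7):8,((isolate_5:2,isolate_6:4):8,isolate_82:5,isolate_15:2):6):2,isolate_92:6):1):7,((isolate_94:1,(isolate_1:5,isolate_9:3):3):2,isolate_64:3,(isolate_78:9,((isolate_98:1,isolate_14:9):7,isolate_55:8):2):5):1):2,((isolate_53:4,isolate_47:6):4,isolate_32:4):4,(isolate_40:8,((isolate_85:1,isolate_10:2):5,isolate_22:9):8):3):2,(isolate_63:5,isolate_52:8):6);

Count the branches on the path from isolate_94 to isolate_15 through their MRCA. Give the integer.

The MRCA of isolate_94 and isolate_15 is the node subtending ((((isolate_17,(isolate_13,isolate_4)),isolate_19),(((isolate_38,(isolate_37,isolate_8)),((isolate_5,isolate_6),isolate_82,isolate_15)),isolate_92)),((isolate_94,(isolate_1,isolate_9)),isolate_64,(isolate_78,((isolate_98,isolate_14),isolate_55)))).
From isolate_94 up to that node: 3 branches. From isolate_15 up to the same node: 5 branches. Total: 3 + 5 = 8.

8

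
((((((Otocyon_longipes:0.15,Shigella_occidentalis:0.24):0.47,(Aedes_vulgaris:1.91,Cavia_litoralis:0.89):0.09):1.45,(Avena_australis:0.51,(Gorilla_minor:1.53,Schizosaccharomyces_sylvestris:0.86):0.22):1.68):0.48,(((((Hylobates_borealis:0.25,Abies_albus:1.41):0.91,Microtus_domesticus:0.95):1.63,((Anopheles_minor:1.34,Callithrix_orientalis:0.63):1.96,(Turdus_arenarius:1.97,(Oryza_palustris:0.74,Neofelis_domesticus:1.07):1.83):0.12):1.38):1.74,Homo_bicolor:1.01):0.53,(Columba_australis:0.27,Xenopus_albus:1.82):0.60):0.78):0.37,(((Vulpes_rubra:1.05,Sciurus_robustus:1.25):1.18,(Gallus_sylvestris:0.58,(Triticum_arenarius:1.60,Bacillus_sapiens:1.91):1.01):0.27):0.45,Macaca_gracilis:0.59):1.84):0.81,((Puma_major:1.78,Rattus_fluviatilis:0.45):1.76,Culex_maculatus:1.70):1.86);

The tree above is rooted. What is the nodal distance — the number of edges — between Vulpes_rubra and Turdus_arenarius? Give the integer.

11

The MRCA of Vulpes_rubra and Turdus_arenarius is the node subtending (((((Otocyon_longipes,Shigella_occidentalis),(Aedes_vulgaris,Cavia_litoralis)),(Avena_australis,(Gorilla_minor,Schizosaccharomyces_sylvestris))),(((((Hylobates_borealis,Abies_albus),Microtus_domesticus),((Anopheles_minor,Callithrix_orientalis),(Turdus_arenarius,(Oryza_palustris,Neofelis_domesticus)))),Homo_bicolor),(Columba_australis,Xenopus_albus))),(((Vulpes_rubra,Sciurus_robustus),(Gallus_sylvestris,(Triticum_arenarius,Bacillus_sapiens))),Macaca_gracilis)).
From Vulpes_rubra up to that node: 4 branches. From Turdus_arenarius up to the same node: 7 branches. Total: 4 + 7 = 11.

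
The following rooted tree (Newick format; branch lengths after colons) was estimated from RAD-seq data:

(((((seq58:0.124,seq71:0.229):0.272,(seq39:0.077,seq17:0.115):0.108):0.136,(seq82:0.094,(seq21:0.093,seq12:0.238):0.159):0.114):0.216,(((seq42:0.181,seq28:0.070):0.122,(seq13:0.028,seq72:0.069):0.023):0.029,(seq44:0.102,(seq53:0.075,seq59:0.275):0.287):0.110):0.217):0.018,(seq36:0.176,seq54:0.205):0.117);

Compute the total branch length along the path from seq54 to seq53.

The path runs seq54 → … → MRCA → … → seq53; the MRCA is the root of the tree.
Branch lengths along that path: 0.205 + 0.117 + 0.018 + 0.217 + 0.110 + 0.287 + 0.075 = 1.029.

1.029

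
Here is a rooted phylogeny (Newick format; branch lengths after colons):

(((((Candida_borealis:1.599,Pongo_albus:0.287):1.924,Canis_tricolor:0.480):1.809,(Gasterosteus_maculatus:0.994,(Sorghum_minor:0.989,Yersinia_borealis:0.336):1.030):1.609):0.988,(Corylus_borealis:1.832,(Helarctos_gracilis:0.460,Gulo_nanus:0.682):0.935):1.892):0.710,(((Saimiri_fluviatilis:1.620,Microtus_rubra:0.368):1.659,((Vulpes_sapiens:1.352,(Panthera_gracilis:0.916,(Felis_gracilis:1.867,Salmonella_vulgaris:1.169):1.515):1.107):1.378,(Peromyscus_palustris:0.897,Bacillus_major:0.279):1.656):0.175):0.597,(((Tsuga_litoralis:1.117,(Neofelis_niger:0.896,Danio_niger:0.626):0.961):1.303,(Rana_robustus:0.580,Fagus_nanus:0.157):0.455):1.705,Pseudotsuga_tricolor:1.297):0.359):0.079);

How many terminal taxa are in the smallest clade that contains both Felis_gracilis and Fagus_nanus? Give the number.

The MRCA of Felis_gracilis and Fagus_nanus is the node subtending (((Saimiri_fluviatilis,Microtus_rubra),((Vulpes_sapiens,(Panthera_gracilis,(Felis_gracilis,Salmonella_vulgaris))),(Peromyscus_palustris,Bacillus_major))),(((Tsuga_litoralis,(Neofelis_niger,Danio_niger)),(Rana_robustus,Fagus_nanus)),Pseudotsuga_tricolor)).
That clade contains 14 terminal taxa: Bacillus_major, Danio_niger, Fagus_nanus, Felis_gracilis, Microtus_rubra, Neofelis_niger, Panthera_gracilis, Peromyscus_palustris, Pseudotsuga_tricolor, Rana_robustus, Saimiri_fluviatilis, Salmonella_vulgaris, Tsuga_litoralis, Vulpes_sapiens.

14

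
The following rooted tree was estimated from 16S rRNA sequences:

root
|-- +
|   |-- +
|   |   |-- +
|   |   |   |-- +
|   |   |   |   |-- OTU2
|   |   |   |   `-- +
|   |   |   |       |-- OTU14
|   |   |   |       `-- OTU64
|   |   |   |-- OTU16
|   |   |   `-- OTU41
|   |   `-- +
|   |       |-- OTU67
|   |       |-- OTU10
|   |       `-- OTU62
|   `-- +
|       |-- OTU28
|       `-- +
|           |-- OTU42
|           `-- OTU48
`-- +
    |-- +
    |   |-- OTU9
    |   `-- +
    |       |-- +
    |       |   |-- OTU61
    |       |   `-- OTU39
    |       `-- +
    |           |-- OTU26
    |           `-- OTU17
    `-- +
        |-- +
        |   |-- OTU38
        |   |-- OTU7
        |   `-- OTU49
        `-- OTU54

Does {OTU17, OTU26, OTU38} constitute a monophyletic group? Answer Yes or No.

No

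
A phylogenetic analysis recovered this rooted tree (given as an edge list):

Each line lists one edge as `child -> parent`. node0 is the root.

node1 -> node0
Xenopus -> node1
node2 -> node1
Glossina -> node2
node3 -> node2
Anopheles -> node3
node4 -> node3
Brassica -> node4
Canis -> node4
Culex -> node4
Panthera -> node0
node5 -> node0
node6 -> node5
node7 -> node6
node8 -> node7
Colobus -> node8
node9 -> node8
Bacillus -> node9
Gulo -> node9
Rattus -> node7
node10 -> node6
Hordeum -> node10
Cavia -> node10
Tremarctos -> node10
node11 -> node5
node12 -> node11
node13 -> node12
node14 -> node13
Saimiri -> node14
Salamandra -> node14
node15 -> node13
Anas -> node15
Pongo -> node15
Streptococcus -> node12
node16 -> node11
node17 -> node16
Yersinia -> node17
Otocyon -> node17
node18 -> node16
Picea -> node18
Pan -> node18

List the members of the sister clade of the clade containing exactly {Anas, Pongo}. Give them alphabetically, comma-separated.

Saimiri, Salamandra

The clade containing exactly {Anas, Pongo} attaches to the tree at the node subtending ((Saimiri,Salamandra),(Anas,Pongo)).
The other lineage descending from that same node — the sister group — is (Saimiri,Salamandra); its 2 tips in alphabetical order are the answer.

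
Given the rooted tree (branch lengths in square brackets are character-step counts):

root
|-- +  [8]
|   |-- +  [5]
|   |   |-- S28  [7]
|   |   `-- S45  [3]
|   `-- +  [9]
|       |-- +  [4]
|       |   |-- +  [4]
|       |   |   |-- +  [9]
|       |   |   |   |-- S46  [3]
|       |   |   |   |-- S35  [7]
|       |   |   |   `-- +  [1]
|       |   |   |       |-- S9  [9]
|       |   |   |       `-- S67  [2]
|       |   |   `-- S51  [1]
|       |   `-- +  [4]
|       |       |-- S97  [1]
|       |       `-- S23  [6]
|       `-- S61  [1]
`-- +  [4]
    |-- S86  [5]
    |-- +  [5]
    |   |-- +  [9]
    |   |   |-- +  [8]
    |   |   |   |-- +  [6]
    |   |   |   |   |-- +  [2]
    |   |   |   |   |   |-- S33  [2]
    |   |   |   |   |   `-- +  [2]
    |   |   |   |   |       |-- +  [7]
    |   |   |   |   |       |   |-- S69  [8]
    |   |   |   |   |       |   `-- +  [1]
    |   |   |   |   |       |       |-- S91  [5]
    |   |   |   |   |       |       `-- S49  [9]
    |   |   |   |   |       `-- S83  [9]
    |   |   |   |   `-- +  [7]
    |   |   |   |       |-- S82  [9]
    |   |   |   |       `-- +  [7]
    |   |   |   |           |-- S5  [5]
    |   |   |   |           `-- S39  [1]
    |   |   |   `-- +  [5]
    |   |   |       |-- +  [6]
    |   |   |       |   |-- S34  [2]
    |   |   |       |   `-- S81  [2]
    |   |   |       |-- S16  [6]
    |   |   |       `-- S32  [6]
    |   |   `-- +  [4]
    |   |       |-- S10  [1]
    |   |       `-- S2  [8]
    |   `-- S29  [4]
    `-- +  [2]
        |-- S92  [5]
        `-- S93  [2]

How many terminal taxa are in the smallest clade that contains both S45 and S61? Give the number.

The MRCA of S45 and S61 is the node subtending ((S28,S45),((((S46,S35,(S9,S67)),S51),(S97,S23)),S61)).
That clade contains 10 terminal taxa: S23, S28, S35, S45, S46, S51, S61, S67, S9, S97.

10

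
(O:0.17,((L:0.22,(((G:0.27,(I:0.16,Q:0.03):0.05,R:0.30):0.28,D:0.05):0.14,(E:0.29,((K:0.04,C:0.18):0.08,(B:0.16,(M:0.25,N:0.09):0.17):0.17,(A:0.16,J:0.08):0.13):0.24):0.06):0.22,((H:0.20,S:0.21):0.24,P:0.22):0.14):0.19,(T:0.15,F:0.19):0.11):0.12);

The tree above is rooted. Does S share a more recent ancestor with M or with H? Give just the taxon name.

The MRCA of S and H subtends (H,S) (2 taxa).
The MRCA of S and M subtends (L,(((G,(I,Q),R),D),(E,((K,C),(B,(M,N)),(A,J)))),((H,S),P)) (17 taxa).
The first is nested inside the second, so S shares a more recent common ancestor with H.

H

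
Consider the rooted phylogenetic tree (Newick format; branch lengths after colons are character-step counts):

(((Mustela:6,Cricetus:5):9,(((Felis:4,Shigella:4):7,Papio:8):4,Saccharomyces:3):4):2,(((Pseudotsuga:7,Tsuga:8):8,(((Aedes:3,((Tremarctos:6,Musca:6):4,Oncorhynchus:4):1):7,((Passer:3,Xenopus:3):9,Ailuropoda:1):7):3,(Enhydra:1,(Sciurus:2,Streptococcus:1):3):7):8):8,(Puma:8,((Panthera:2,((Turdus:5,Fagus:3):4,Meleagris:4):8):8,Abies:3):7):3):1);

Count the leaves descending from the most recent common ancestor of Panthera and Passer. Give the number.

The MRCA of Panthera and Passer is the node subtending (((Pseudotsuga,Tsuga),(((Aedes,((Tremarctos,Musca),Oncorhynchus)),((Passer,Xenopus),Ailuropoda)),(Enhydra,(Sciurus,Streptococcus)))),(Puma,((Panthera,((Turdus,Fagus),Meleagris)),Abies))).
That clade contains 18 terminal taxa: Abies, Aedes, Ailuropoda, Enhydra, Fagus, Meleagris, Musca, Oncorhynchus, Panthera, Passer, Pseudotsuga, Puma, Sciurus, Streptococcus, Tremarctos, Tsuga, Turdus, Xenopus.

18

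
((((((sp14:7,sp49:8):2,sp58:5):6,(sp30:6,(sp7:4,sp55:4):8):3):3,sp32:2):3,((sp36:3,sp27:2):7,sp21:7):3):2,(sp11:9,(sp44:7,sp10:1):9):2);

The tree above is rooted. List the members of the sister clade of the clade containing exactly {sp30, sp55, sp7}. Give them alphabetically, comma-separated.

sp14, sp49, sp58

The clade containing exactly {sp30, sp55, sp7} attaches to the tree at the node subtending (((sp14,sp49),sp58),(sp30,(sp7,sp55))).
The other lineage descending from that same node — the sister group — is ((sp14,sp49),sp58); its 3 tips in alphabetical order are the answer.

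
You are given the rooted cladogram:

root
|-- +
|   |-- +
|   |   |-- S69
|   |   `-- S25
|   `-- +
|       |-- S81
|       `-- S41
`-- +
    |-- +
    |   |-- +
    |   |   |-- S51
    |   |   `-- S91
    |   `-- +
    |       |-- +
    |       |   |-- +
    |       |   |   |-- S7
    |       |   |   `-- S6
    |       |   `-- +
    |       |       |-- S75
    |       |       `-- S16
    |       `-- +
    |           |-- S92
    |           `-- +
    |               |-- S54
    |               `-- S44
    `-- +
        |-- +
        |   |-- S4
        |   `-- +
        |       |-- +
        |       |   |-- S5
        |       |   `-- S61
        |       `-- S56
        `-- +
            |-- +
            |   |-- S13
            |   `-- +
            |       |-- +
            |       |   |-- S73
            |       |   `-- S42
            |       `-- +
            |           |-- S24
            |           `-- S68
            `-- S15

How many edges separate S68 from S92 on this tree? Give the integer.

The MRCA of S68 and S92 is the node subtending (((S51,S91),(((S7,S6),(S75,S16)),(S92,(S54,S44)))),((S4,((S5,S61),S56)),((S13,((S73,S42),(S24,S68))),S15))).
From S68 up to that node: 6 branches. From S92 up to the same node: 4 branches. Total: 6 + 4 = 10.

10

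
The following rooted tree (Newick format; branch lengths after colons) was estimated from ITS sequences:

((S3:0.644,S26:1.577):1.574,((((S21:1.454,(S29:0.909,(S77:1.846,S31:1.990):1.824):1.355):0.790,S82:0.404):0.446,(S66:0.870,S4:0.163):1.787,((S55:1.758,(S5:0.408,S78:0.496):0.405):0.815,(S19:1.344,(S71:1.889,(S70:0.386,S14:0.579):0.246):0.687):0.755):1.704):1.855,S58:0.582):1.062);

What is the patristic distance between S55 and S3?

9.412

The path runs S55 → … → MRCA → … → S3; the MRCA is the root of the tree.
Branch lengths along that path: 1.758 + 0.815 + 1.704 + 1.855 + 1.062 + 1.574 + 0.644 = 9.412.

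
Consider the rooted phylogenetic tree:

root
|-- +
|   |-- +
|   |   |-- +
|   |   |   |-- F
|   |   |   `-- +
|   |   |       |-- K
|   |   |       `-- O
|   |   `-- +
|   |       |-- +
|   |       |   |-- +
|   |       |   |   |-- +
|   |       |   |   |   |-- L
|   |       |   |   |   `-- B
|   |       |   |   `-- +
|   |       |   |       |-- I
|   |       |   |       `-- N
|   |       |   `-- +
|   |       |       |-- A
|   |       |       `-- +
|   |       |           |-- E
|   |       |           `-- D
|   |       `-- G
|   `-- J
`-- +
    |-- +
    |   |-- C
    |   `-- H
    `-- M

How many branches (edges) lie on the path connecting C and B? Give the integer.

10

The MRCA of C and B is the root of the tree.
From C up to that node: 3 branches. From B up to the same node: 7 branches. Total: 3 + 7 = 10.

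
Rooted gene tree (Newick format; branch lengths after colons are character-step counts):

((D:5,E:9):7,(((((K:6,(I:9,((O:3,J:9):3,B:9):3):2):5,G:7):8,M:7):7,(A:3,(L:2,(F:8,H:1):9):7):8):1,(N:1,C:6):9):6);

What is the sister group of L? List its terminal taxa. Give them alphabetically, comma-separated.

L attaches to the tree at the node subtending (L,(F,H)).
The other lineage descending from that same node — the sister group — is (F,H); its 2 tips in alphabetical order are the answer.

F, H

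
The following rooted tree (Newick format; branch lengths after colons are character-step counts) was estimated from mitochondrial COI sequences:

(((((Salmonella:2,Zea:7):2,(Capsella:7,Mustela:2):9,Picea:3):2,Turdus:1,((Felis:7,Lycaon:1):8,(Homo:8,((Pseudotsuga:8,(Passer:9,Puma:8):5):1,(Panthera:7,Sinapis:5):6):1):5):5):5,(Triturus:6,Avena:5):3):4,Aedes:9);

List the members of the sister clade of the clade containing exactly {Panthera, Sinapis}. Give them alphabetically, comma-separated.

Passer, Pseudotsuga, Puma

The clade containing exactly {Panthera, Sinapis} attaches to the tree at the node subtending ((Pseudotsuga,(Passer,Puma)),(Panthera,Sinapis)).
The other lineage descending from that same node — the sister group — is (Pseudotsuga,(Passer,Puma)); its 3 tips in alphabetical order are the answer.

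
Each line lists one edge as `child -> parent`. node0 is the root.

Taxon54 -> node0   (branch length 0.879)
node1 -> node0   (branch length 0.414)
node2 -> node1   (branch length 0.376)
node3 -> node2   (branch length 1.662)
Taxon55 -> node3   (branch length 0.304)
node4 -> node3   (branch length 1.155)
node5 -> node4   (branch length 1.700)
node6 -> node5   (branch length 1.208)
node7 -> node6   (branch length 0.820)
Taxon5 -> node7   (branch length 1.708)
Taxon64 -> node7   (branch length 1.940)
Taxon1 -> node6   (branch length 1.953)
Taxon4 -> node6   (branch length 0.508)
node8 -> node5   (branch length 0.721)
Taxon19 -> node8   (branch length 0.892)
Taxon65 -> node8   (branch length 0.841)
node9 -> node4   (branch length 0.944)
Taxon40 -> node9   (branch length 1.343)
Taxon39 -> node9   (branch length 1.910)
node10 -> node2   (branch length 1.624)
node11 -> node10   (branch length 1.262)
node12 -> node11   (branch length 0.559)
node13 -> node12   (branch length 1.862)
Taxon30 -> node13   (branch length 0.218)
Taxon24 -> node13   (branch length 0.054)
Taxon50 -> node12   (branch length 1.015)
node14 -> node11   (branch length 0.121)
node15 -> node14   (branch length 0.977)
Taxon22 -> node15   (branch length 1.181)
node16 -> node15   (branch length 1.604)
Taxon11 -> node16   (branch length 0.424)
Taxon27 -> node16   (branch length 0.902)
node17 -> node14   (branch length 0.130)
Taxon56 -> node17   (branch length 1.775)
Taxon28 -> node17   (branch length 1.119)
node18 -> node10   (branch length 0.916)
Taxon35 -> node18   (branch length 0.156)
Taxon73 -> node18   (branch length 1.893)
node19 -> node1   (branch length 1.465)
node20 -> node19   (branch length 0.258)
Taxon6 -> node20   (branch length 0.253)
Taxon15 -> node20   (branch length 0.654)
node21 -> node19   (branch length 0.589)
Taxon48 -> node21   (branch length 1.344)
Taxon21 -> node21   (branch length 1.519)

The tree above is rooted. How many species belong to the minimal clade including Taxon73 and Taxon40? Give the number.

19

The MRCA of Taxon73 and Taxon40 is the node subtending ((Taxon55,((((Taxon5,Taxon64),Taxon1,Taxon4),(Taxon19,Taxon65)),(Taxon40,Taxon39))),((((Taxon30,Taxon24),Taxon50),((Taxon22,(Taxon11,Taxon27)),(Taxon56,Taxon28))),(Taxon35,Taxon73))).
That clade contains 19 terminal taxa: Taxon1, Taxon11, Taxon19, Taxon22, Taxon24, Taxon27, Taxon28, Taxon30, Taxon35, Taxon39, Taxon4, Taxon40, Taxon5, Taxon50, Taxon55, Taxon56, Taxon64, Taxon65, Taxon73.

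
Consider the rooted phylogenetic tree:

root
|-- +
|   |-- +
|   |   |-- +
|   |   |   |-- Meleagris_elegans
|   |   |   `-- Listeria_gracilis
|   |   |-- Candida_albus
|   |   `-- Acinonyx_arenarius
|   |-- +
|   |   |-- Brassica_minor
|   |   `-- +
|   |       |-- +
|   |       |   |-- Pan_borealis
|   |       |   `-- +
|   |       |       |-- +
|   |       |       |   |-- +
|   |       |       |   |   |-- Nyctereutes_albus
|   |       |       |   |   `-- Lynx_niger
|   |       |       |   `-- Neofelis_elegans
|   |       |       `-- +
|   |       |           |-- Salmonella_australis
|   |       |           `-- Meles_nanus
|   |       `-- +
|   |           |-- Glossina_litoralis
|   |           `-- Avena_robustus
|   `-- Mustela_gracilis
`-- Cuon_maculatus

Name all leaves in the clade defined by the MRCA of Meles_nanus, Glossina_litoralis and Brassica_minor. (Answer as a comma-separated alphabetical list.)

Avena_robustus, Brassica_minor, Glossina_litoralis, Lynx_niger, Meles_nanus, Neofelis_elegans, Nyctereutes_albus, Pan_borealis, Salmonella_australis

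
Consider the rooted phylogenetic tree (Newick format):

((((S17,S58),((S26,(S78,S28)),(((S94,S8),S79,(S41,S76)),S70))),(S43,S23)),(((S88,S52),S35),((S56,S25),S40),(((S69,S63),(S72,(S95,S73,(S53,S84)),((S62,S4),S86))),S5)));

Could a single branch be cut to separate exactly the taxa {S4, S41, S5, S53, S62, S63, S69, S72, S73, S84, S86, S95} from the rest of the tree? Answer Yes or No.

No

The MRCA of the listed taxa is the root, so the smallest clade containing them is the whole tree.
That clade also contains S17, S23, S25, S26, S28, S35, S40, S43, S52, S56, S58, S70, S76, S78, S79, S8, S88, S94, which are not in the proposed group, so the group is not monophyletic.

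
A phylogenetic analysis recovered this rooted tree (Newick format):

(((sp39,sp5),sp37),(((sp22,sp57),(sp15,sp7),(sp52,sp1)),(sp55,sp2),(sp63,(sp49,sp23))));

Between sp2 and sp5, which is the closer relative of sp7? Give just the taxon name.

sp2

The MRCA of sp7 and sp2 subtends (((sp22,sp57),(sp15,sp7),(sp52,sp1)),(sp55,sp2),(sp63,(sp49,sp23))) (11 taxa).
The MRCA of sp7 and sp5 is the root, subtending the entire tree (14 taxa).
The first is nested inside the second, so sp7 shares a more recent common ancestor with sp2.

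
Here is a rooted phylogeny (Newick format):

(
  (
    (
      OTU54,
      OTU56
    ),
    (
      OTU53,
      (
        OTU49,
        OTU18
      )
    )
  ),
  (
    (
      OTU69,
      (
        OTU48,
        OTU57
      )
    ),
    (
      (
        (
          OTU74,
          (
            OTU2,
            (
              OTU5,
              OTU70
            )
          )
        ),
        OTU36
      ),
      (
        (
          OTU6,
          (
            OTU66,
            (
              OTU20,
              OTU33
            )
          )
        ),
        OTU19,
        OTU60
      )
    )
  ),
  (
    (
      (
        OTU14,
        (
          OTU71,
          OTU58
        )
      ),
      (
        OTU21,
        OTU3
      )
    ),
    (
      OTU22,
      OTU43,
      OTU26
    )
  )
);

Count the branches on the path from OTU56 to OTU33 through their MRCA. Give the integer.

The MRCA of OTU56 and OTU33 is the root of the tree.
From OTU56 up to that node: 3 branches. From OTU33 up to the same node: 7 branches. Total: 3 + 7 = 10.

10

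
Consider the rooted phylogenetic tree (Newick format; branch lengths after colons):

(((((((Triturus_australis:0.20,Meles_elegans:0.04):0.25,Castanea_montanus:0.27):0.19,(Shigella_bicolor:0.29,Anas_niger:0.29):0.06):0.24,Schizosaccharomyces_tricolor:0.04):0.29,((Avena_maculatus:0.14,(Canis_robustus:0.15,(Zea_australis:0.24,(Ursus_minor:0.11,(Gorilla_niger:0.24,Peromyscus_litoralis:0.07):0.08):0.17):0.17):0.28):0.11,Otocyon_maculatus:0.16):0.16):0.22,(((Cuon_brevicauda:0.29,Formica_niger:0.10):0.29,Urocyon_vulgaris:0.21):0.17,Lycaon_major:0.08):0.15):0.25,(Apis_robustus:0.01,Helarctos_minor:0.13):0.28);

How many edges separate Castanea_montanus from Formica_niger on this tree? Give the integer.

9

The MRCA of Castanea_montanus and Formica_niger is the node subtending ((((((Triturus_australis,Meles_elegans),Castanea_montanus),(Shigella_bicolor,Anas_niger)),Schizosaccharomyces_tricolor),((Avena_maculatus,(Canis_robustus,(Zea_australis,(Ursus_minor,(Gorilla_niger,Peromyscus_litoralis))))),Otocyon_maculatus)),(((Cuon_brevicauda,Formica_niger),Urocyon_vulgaris),Lycaon_major)).
From Castanea_montanus up to that node: 5 branches. From Formica_niger up to the same node: 4 branches. Total: 5 + 4 = 9.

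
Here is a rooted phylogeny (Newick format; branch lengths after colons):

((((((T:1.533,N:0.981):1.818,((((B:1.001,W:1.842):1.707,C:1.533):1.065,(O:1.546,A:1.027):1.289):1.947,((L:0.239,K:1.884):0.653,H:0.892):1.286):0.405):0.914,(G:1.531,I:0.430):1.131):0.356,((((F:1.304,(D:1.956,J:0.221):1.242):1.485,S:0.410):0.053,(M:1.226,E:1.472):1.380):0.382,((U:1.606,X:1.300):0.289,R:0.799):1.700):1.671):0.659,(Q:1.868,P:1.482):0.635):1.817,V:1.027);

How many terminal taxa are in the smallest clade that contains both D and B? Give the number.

The MRCA of D and B is the node subtending ((((T,N),((((B,W),C),(O,A)),((L,K),H))),(G,I)),((((F,(D,J)),S),(M,E)),((U,X),R))).
That clade contains 21 terminal taxa: A, B, C, D, E, F, G, H, I, J, K, L, M, N, O, R, S, T, U, W, X.

21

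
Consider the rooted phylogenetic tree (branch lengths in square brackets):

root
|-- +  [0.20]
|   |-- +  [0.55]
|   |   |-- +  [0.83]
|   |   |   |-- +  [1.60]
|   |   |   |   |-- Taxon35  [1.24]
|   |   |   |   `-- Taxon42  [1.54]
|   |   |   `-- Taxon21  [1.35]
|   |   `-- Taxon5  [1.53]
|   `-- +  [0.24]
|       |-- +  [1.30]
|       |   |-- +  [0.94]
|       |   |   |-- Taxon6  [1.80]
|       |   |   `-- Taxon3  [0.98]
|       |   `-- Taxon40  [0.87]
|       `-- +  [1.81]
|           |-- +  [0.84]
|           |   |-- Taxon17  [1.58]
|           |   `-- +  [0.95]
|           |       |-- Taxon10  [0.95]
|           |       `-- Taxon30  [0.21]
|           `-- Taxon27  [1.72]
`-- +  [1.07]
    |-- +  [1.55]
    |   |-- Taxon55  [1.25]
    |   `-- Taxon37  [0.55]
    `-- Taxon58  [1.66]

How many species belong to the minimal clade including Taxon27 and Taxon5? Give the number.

11

The MRCA of Taxon27 and Taxon5 is the node subtending ((((Taxon35,Taxon42),Taxon21),Taxon5),(((Taxon6,Taxon3),Taxon40),((Taxon17,(Taxon10,Taxon30)),Taxon27))).
That clade contains 11 terminal taxa: Taxon10, Taxon17, Taxon21, Taxon27, Taxon3, Taxon30, Taxon35, Taxon40, Taxon42, Taxon5, Taxon6.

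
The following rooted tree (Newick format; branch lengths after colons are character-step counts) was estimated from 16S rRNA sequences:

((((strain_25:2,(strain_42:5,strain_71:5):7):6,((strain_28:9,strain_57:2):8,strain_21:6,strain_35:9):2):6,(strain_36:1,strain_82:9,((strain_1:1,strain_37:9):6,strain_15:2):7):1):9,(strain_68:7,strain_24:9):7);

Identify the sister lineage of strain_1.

strain_1 attaches to the tree at the node subtending (strain_1,strain_37).
The other lineage descending from that same node — the sister group — is the single tip strain_37.

strain_37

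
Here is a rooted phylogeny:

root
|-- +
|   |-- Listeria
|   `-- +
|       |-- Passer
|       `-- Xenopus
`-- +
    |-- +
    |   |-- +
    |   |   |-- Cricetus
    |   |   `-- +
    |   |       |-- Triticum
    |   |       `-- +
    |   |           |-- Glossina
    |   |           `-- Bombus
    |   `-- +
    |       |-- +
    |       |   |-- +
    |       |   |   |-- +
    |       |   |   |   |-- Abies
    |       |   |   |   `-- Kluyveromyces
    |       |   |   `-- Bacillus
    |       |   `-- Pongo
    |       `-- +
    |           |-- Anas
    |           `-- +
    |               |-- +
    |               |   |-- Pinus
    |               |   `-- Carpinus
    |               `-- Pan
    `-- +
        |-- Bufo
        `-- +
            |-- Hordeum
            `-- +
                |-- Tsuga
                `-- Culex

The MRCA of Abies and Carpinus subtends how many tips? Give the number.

The MRCA of Abies and Carpinus is the node subtending ((((Abies,Kluyveromyces),Bacillus),Pongo),(Anas,((Pinus,Carpinus),Pan))).
That clade contains 8 terminal taxa: Abies, Anas, Bacillus, Carpinus, Kluyveromyces, Pan, Pinus, Pongo.

8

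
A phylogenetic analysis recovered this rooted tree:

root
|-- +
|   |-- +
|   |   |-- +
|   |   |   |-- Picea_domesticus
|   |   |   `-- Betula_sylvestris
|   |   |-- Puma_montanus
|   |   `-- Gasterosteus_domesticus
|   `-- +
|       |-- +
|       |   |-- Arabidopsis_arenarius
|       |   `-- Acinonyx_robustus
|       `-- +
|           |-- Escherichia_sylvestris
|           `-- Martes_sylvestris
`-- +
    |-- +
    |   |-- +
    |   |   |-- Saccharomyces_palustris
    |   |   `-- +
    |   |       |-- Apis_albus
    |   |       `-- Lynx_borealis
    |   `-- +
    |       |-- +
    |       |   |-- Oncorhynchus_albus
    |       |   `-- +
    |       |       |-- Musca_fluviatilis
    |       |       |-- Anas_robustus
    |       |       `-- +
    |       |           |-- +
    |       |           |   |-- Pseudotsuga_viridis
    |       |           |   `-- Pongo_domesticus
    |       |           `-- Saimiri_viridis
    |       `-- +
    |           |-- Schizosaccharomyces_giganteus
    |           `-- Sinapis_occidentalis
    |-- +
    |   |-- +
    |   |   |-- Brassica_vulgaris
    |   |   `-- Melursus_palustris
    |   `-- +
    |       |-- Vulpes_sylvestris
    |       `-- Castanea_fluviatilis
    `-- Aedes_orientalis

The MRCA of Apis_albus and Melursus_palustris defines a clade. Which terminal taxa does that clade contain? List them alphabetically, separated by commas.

Aedes_orientalis, Anas_robustus, Apis_albus, Brassica_vulgaris, Castanea_fluviatilis, Lynx_borealis, Melursus_palustris, Musca_fluviatilis, Oncorhynchus_albus, Pongo_domesticus, Pseudotsuga_viridis, Saccharomyces_palustris, Saimiri_viridis, Schizosaccharomyces_giganteus, Sinapis_occidentalis, Vulpes_sylvestris

Tracing Apis_albus: it sits inside (Apis_albus,Lynx_borealis).
Tracing Melursus_palustris: it sits inside (Brassica_vulgaris,Melursus_palustris).
The smallest clade enclosing both is (((Saccharomyces_palustris,(Apis_albus,Lynx_borealis)),((Oncorhynchus_albus,(Musca_fluviatilis,Anas_robustus,((Pseudotsuga_viridis,Pongo_domesticus),Saimiri_viridis))),(Schizosaccharomyces_giganteus,Sinapis_occidentalis))),((Brassica_vulgaris,Melursus_palustris),(Vulpes_sylvestris,Castanea_fluviatilis)),Aedes_orientalis); the answer is its 16 terminal taxa in alphabetical order.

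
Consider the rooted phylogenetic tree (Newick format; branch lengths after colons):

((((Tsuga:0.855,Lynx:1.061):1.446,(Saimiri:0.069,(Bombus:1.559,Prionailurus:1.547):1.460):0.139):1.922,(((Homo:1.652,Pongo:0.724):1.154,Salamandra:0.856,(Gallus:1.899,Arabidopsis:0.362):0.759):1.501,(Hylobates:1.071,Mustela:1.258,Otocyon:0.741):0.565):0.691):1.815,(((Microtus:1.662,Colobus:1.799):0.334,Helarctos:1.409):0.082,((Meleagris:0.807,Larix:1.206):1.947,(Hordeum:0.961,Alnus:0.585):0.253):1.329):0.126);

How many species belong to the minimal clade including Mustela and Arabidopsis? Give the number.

The MRCA of Mustela and Arabidopsis is the node subtending (((Homo,Pongo),Salamandra,(Gallus,Arabidopsis)),(Hylobates,Mustela,Otocyon)).
That clade contains 8 terminal taxa: Arabidopsis, Gallus, Homo, Hylobates, Mustela, Otocyon, Pongo, Salamandra.

8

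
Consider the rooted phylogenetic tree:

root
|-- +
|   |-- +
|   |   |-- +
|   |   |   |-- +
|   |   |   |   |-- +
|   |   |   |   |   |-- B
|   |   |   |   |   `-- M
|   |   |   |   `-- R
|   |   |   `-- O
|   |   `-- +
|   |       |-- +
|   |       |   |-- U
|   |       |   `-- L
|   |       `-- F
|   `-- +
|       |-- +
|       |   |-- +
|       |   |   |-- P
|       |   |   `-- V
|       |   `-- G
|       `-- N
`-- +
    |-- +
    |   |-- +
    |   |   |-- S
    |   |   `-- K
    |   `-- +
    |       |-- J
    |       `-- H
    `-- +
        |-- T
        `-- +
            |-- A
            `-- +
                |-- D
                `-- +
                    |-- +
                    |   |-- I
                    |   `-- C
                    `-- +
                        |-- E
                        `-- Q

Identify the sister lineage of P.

V

P attaches to the tree at the node subtending (P,V).
The other lineage descending from that same node — the sister group — is the single tip V.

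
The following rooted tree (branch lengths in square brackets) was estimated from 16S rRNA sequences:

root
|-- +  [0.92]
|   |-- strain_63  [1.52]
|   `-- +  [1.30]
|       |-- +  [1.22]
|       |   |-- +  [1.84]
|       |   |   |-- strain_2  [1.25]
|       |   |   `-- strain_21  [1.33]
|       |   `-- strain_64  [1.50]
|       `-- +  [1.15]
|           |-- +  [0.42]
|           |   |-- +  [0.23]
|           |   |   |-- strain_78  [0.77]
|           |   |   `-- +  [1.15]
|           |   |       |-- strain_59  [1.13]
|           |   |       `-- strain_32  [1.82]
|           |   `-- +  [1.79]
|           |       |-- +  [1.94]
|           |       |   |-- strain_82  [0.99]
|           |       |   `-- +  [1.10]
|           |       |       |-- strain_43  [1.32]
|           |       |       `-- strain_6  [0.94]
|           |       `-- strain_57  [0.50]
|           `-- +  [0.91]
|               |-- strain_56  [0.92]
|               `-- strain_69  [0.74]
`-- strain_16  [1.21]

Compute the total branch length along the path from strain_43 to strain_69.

The path runs strain_43 → … → MRCA → … → strain_69; the MRCA is the node subtending (((strain_78,(strain_59,strain_32)),((strain_82,(strain_43,strain_6)),strain_57)),(strain_56,strain_69)).
Branch lengths along that path: 1.32 + 1.10 + 1.94 + 1.79 + 0.42 + 0.91 + 0.74 = 8.22.

8.22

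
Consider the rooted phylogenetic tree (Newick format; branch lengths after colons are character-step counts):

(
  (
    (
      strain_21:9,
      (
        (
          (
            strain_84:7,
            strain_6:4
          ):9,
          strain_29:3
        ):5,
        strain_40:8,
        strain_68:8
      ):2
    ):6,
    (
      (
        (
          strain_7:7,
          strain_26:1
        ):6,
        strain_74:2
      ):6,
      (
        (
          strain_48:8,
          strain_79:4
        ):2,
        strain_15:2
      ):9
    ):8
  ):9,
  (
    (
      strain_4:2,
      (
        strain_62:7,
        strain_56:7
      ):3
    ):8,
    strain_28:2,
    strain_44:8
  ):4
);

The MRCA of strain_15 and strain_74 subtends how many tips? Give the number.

The MRCA of strain_15 and strain_74 is the node subtending (((strain_7,strain_26),strain_74),((strain_48,strain_79),strain_15)).
That clade contains 6 terminal taxa: strain_15, strain_26, strain_48, strain_7, strain_74, strain_79.

6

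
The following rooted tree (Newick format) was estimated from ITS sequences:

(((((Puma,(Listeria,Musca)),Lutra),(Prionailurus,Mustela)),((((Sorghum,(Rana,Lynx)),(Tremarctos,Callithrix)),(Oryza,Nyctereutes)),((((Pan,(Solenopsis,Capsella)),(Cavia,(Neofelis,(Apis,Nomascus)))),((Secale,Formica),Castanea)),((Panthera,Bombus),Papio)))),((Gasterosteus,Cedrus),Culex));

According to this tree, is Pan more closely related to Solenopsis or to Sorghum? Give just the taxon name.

The MRCA of Pan and Solenopsis subtends (Pan,(Solenopsis,Capsella)) (3 taxa).
The MRCA of Pan and Sorghum subtends ((((Sorghum,(Rana,Lynx)),(Tremarctos,Callithrix)),(Oryza,Nyctereutes)),((((Pan,(Solenopsis,Capsella)),(Cavia,(Neofelis,(Apis,Nomascus)))),((Secale,Formica),Castanea)),((Panthera,Bombus),Papio))) (20 taxa).
The first is nested inside the second, so Pan shares a more recent common ancestor with Solenopsis.

Solenopsis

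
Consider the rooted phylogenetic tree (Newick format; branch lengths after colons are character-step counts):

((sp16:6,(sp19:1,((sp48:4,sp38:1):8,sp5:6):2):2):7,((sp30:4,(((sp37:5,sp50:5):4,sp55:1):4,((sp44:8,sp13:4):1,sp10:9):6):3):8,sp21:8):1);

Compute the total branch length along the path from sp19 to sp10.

37

The path runs sp19 → … → MRCA → … → sp10; the MRCA is the root of the tree.
Branch lengths along that path: 1 + 2 + 7 + 1 + 8 + 3 + 6 + 9 = 37.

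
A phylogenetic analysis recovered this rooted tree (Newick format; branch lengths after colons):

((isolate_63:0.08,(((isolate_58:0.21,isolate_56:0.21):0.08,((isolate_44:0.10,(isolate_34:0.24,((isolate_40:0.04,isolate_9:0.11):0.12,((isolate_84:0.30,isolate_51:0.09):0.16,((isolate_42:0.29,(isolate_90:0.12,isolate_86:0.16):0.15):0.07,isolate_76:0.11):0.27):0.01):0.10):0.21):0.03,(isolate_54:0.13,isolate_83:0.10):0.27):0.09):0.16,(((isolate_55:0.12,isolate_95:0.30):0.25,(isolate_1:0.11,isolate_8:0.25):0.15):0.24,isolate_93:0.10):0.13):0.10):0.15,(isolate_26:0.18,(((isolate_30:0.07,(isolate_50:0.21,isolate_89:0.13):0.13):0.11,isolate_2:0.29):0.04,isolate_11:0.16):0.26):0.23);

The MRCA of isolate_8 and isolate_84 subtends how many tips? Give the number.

19

The MRCA of isolate_8 and isolate_84 is the node subtending (((isolate_58,isolate_56),((isolate_44,(isolate_34,((isolate_40,isolate_9),((isolate_84,isolate_51),((isolate_42,(isolate_90,isolate_86)),isolate_76))))),(isolate_54,isolate_83))),(((isolate_55,isolate_95),(isolate_1,isolate_8)),isolate_93)).
That clade contains 19 terminal taxa: isolate_1, isolate_34, isolate_40, isolate_42, isolate_44, isolate_51, isolate_54, isolate_55, isolate_56, isolate_58, isolate_76, isolate_8, isolate_83, isolate_84, isolate_86, isolate_9, isolate_90, isolate_93, isolate_95.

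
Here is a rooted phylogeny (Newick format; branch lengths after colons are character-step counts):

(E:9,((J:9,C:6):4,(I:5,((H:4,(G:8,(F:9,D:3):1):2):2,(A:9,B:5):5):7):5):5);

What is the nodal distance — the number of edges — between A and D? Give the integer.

6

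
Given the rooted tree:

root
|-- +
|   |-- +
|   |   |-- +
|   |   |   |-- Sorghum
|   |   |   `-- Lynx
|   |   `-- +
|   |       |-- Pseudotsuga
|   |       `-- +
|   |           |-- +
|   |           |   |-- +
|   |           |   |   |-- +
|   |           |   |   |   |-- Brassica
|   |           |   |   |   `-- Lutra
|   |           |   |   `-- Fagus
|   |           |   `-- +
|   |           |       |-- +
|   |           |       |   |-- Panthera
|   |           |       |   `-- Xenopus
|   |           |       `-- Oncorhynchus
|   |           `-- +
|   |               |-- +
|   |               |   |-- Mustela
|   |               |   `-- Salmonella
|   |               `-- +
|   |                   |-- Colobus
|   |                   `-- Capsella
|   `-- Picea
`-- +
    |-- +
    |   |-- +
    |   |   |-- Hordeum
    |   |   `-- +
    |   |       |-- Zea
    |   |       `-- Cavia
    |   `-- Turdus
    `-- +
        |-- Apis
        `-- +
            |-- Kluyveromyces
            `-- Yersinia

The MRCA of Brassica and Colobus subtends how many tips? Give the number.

The MRCA of Brassica and Colobus is the node subtending ((((Brassica,Lutra),Fagus),((Panthera,Xenopus),Oncorhynchus)),((Mustela,Salmonella),(Colobus,Capsella))).
That clade contains 10 terminal taxa: Brassica, Capsella, Colobus, Fagus, Lutra, Mustela, Oncorhynchus, Panthera, Salmonella, Xenopus.

10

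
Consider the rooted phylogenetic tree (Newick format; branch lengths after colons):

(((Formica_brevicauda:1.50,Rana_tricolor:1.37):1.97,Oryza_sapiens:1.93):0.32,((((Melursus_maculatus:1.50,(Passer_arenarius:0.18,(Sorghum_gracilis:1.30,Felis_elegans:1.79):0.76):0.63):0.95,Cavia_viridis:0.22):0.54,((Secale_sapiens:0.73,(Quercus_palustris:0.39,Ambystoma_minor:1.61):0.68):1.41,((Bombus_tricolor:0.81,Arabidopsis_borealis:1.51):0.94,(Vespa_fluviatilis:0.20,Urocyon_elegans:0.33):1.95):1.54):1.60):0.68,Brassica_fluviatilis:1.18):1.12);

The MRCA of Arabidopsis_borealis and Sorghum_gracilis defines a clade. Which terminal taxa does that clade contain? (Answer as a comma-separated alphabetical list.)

Ambystoma_minor, Arabidopsis_borealis, Bombus_tricolor, Cavia_viridis, Felis_elegans, Melursus_maculatus, Passer_arenarius, Quercus_palustris, Secale_sapiens, Sorghum_gracilis, Urocyon_elegans, Vespa_fluviatilis

Tracing Arabidopsis_borealis: it sits inside (Bombus_tricolor,Arabidopsis_borealis).
Tracing Sorghum_gracilis: it sits inside (Sorghum_gracilis,Felis_elegans).
The smallest clade enclosing both is (((Melursus_maculatus,(Passer_arenarius,(Sorghum_gracilis,Felis_elegans))),Cavia_viridis),((Secale_sapiens,(Quercus_palustris,Ambystoma_minor)),((Bombus_tricolor,Arabidopsis_borealis),(Vespa_fluviatilis,Urocyon_elegans)))); the answer is its 12 terminal taxa in alphabetical order.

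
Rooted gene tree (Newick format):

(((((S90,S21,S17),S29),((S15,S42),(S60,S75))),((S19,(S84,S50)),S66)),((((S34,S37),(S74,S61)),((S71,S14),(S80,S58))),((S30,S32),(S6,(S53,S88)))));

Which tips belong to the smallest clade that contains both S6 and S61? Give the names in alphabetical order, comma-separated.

Tracing S6: it sits inside (S6,(S53,S88)).
Tracing S61: it sits inside (S74,S61).
The smallest clade enclosing both is ((((S34,S37),(S74,S61)),((S71,S14),(S80,S58))),((S30,S32),(S6,(S53,S88)))); the answer is its 13 terminal taxa in alphabetical order.

S14, S30, S32, S34, S37, S53, S58, S6, S61, S71, S74, S80, S88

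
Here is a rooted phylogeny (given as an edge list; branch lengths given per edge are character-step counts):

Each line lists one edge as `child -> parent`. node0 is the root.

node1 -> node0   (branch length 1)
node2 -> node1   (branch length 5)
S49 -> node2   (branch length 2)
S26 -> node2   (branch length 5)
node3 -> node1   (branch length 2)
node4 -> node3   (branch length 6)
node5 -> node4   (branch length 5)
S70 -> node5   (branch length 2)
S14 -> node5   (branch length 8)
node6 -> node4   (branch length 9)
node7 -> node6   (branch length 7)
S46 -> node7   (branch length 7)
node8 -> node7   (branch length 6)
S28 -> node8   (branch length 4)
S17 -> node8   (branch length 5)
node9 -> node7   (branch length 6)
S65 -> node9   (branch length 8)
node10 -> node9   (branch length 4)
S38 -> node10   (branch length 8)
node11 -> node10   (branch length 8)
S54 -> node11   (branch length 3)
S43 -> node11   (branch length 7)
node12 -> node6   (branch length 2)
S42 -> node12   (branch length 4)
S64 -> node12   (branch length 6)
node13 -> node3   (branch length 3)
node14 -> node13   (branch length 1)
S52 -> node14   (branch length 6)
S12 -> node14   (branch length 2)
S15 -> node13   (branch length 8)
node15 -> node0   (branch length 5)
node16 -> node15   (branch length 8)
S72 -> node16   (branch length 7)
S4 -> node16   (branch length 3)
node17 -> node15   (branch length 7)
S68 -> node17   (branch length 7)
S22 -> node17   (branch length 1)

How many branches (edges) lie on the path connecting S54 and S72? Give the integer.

The MRCA of S54 and S72 is the root of the tree.
From S54 up to that node: 9 branches. From S72 up to the same node: 3 branches. Total: 9 + 3 = 12.

12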